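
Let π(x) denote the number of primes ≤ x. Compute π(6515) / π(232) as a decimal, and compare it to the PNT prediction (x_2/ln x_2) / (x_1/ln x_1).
π(6515)/π(232) = 842/50 ≈ 16.8400;  PNT prediction ≈ 17.4171.

π(232) = 50 and π(6515) = 842, so π(6515)/π(232) ≈ 16.8400. The PNT-predicted ratio is (6515/ln(6515)) / (232/ln(232)) ≈ 17.4171. The two agree to within a few percent, as expected.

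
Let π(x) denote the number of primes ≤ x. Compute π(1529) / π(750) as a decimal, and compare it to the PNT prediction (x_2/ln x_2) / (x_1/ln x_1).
π(1529)/π(750) = 241/132 ≈ 1.8258;  PNT prediction ≈ 1.8406.

π(750) = 132 and π(1529) = 241, so π(1529)/π(750) ≈ 1.8258. The PNT-predicted ratio is (1529/ln(1529)) / (750/ln(750)) ≈ 1.8406. The two agree to within a few percent, as expected.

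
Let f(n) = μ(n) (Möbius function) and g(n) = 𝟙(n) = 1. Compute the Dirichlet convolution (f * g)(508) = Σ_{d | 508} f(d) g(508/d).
(μ * 𝟙)(508) = 0

Divisors of 508: [1, 2, 4, 127, 254, 508]. For each d | 508:
  d = 1: μ(1) · 𝟙(508/1) = 1 · 1 = 1
  d = 2: μ(2) · 𝟙(508/2) = -1 · 1 = -1
  d = 4: μ(4) · 𝟙(508/4) = 0 · 1 = 0
  d = 127: μ(127) · 𝟙(508/127) = -1 · 1 = -1
  d = 254: μ(254) · 𝟙(508/254) = 1 · 1 = 1
  d = 508: μ(508) · 𝟙(508/508) = 0 · 1 = 0
Summing: (μ * 𝟙)(508) = 1 + -1 + 0 + -1 + 1 + 0 = 0.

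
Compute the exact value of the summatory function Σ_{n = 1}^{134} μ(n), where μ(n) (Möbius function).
Σ_{n ≤ 134} μ(n) = -1

Compute μ(n) for each 1 ≤ n ≤ 134: μ(1) = 1, μ(2) = -1, μ(3) = -1, μ(4) = 0, μ(5) = -1, μ(6) = 1, μ(7) = -1, μ(8) = 0, μ(9) = 0, μ(10) = 1, μ(11) = -1, μ(12) = 0, μ(13) = -1, μ(14) = 1, μ(15) = 1, μ(16) = 0, μ(17) = -1, μ(18) = 0, μ(19) = -1, μ(20) = 0, μ(21) = 1, μ(22) = 1, μ(23) = -1, μ(24) = 0, μ(25) = 0, μ(26) = 1, μ(27) = 0, μ(28) = 0, μ(29) = -1, μ(30) = -1, μ(31) = -1, μ(32) = 0, μ(33) = 1, μ(34) = 1, μ(35) = 1, μ(36) = 0, μ(37) = -1, μ(38) = 1, μ(39) = 1, μ(40) = 0, μ(41) = -1, μ(42) = -1, μ(43) = -1, μ(44) = 0, μ(45) = 0, μ(46) = 1, μ(47) = -1, μ(48) = 0, μ(49) = 0, μ(50) = 0, μ(51) = 1, μ(52) = 0, μ(53) = -1, μ(54) = 0, μ(55) = 1, μ(56) = 0, μ(57) = 1, μ(58) = 1, μ(59) = -1, μ(60) = 0, μ(61) = -1, μ(62) = 1, μ(63) = 0, μ(64) = 0, μ(65) = 1, μ(66) = -1, μ(67) = -1, μ(68) = 0, μ(69) = 1, μ(70) = -1, μ(71) = -1, μ(72) = 0, μ(73) = -1, μ(74) = 1, μ(75) = 0, μ(76) = 0, μ(77) = 1, μ(78) = -1, μ(79) = -1, μ(80) = 0, μ(81) = 0, μ(82) = 1, μ(83) = -1, μ(84) = 0, μ(85) = 1, μ(86) = 1, μ(87) = 1, μ(88) = 0, μ(89) = -1, μ(90) = 0, μ(91) = 1, μ(92) = 0, μ(93) = 1, μ(94) = 1, μ(95) = 1, μ(96) = 0, μ(97) = -1, μ(98) = 0, μ(99) = 0, μ(100) = 0, μ(101) = -1, μ(102) = -1, μ(103) = -1, μ(104) = 0, μ(105) = -1, μ(106) = 1, μ(107) = -1, μ(108) = 0, μ(109) = -1, μ(110) = -1, μ(111) = 1, μ(112) = 0, μ(113) = -1, μ(114) = -1, μ(115) = 1, μ(116) = 0, μ(117) = 0, μ(118) = 1, μ(119) = 1, μ(120) = 0, μ(121) = 0, μ(122) = 1, μ(123) = 1, μ(124) = 0, μ(125) = 0, μ(126) = 0, μ(127) = -1, μ(128) = 0, μ(129) = 1, μ(130) = -1, μ(131) = -1, μ(132) = 0, μ(133) = 1, μ(134) = 1. Summing all 134 values: -1. (Mertens function M(x) = Σ_{n ≤ x} μ(n); on average M(x) should be small (PNT ⟺ M(x) = o(x)).)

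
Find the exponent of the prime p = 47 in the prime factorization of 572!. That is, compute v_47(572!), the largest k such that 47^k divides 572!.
v_47(572!) = 12

Legendre's formula: v_p(n!) = Σ_{k ≥ 1} ⌊n / p^k⌋. For p = 47, n = 572, the terms are:
  ⌊572/47^1⌋ = ⌊572/47⌋ = 12
(the next term ⌊572/47^2⌋ = 0, terminating the sum). Summing: v_47(572!) = 12 = 12.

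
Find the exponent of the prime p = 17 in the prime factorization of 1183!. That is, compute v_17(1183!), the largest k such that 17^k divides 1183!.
v_17(1183!) = 73

Legendre's formula: v_p(n!) = Σ_{k ≥ 1} ⌊n / p^k⌋. For p = 17, n = 1183, the terms are:
  ⌊1183/17^1⌋ = ⌊1183/17⌋ = 69
  ⌊1183/17^2⌋ = ⌊1183/289⌋ = 4
(the next term ⌊1183/17^3⌋ = 0, terminating the sum). Summing: v_17(1183!) = 69 + 4 = 73.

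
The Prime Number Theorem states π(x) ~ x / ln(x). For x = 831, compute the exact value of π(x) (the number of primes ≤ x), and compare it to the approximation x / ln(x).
π(831) = 145;  x/ln(x) ≈ 123.61;  relative error ≈ 14.75%.

Directly count primes up to 831: π(831) = 145. The PNT approximation gives 831/ln(831) ≈ 831/6.72263 ≈ 123.61. Relative error (π(x) − x/ln(x)) / π(x) ≈ 14.75%; the approximation is known to undercount slightly (Li(x) is a better estimate).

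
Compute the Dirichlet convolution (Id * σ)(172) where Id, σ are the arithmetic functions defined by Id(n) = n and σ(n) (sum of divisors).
(Id * σ)(172) = 1479

Divisors of 172: [1, 2, 4, 43, 86, 172]. For each d | 172:
  d = 1: Id(1) · σ(172/1) = 1 · 308 = 308
  d = 2: Id(2) · σ(172/2) = 2 · 132 = 264
  d = 4: Id(4) · σ(172/4) = 4 · 44 = 176
  d = 43: Id(43) · σ(172/43) = 43 · 7 = 301
  d = 86: Id(86) · σ(172/86) = 86 · 3 = 258
  d = 172: Id(172) · σ(172/172) = 172 · 1 = 172
Summing: (Id * σ)(172) = 308 + 264 + 176 + 301 + 258 + 172 = 1479.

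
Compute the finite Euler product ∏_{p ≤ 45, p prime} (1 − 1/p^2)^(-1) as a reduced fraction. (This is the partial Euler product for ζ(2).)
∏ = 1688189817927745147112851/1030750286035260801024000

The primes p ≤ 45 are [2, 3, 5, 7, 11, 13, 17, 19, 23, 29, 31, 37, 41, 43]. For each prime, (1 − 1/p^2)^(-1) = p^2 / (p^2 − 1). The product is (1 − 1/2^2)^(-1), (1 − 1/3^2)^(-1), (1 − 1/5^2)^(-1), (1 − 1/7^2)^(-1), (1 − 1/11^2)^(-1), (1 − 1/13^2)^(-1), (1 − 1/17^2)^(-1), (1 − 1/19^2)^(-1), (1 − 1/23^2)^(-1), (1 − 1/29^2)^(-1), (1 − 1/31^2)^(-1), (1 − 1/37^2)^(-1), (1 − 1/41^2)^(-1), (1 − 1/43^2)^(-1) = ∏ p^2 / (p^2 − 1) = 1688189817927745147112851/1030750286035260801024000.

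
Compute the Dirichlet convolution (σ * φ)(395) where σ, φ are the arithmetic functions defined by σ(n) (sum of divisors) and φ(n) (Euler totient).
(σ * φ)(395) = 1580

Divisors of 395: [1, 5, 79, 395]. For each d | 395:
  d = 1: σ(1) · φ(395/1) = 1 · 312 = 312
  d = 5: σ(5) · φ(395/5) = 6 · 78 = 468
  d = 79: σ(79) · φ(395/79) = 80 · 4 = 320
  d = 395: σ(395) · φ(395/395) = 480 · 1 = 480
Summing: (σ * φ)(395) = 312 + 468 + 320 + 480 = 1580.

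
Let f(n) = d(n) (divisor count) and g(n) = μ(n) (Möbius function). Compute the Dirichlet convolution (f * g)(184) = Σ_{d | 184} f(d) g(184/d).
(d * μ)(184) = 1

Divisors of 184: [1, 2, 4, 8, 23, 46, 92, 184]. For each d | 184:
  d = 1: d(1) · μ(184/1) = 1 · 0 = 0
  d = 2: d(2) · μ(184/2) = 2 · 0 = 0
  d = 4: d(4) · μ(184/4) = 3 · 1 = 3
  d = 8: d(8) · μ(184/8) = 4 · -1 = -4
  d = 23: d(23) · μ(184/23) = 2 · 0 = 0
  d = 46: d(46) · μ(184/46) = 4 · 0 = 0
  d = 92: d(92) · μ(184/92) = 6 · -1 = -6
  d = 184: d(184) · μ(184/184) = 8 · 1 = 8
Summing: (d * μ)(184) = 0 + 0 + 3 + -4 + 0 + 0 + -6 + 8 = 1.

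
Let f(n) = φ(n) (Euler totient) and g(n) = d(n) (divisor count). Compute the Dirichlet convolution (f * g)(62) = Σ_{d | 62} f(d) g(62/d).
(φ * d)(62) = 96

Divisors of 62: [1, 2, 31, 62]. For each d | 62:
  d = 1: φ(1) · d(62/1) = 1 · 4 = 4
  d = 2: φ(2) · d(62/2) = 1 · 2 = 2
  d = 31: φ(31) · d(62/31) = 30 · 2 = 60
  d = 62: φ(62) · d(62/62) = 30 · 1 = 30
Summing: (φ * d)(62) = 4 + 2 + 60 + 30 = 96.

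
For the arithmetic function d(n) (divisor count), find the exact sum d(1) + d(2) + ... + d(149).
Σ_{n ≤ 149} d(n) = 768

Compute d(n) for each 1 ≤ n ≤ 149: d(1) = 1, d(2) = 2, d(3) = 2, d(4) = 3, d(5) = 2, d(6) = 4, d(7) = 2, d(8) = 4, d(9) = 3, d(10) = 4, d(11) = 2, d(12) = 6, d(13) = 2, d(14) = 4, d(15) = 4, d(16) = 5, d(17) = 2, d(18) = 6, d(19) = 2, d(20) = 6, d(21) = 4, d(22) = 4, d(23) = 2, d(24) = 8, d(25) = 3, d(26) = 4, d(27) = 4, d(28) = 6, d(29) = 2, d(30) = 8, d(31) = 2, d(32) = 6, d(33) = 4, d(34) = 4, d(35) = 4, d(36) = 9, d(37) = 2, d(38) = 4, d(39) = 4, d(40) = 8, d(41) = 2, d(42) = 8, d(43) = 2, d(44) = 6, d(45) = 6, d(46) = 4, d(47) = 2, d(48) = 10, d(49) = 3, d(50) = 6, d(51) = 4, d(52) = 6, d(53) = 2, d(54) = 8, d(55) = 4, d(56) = 8, d(57) = 4, d(58) = 4, d(59) = 2, d(60) = 12, d(61) = 2, d(62) = 4, d(63) = 6, d(64) = 7, d(65) = 4, d(66) = 8, d(67) = 2, d(68) = 6, d(69) = 4, d(70) = 8, d(71) = 2, d(72) = 12, d(73) = 2, d(74) = 4, d(75) = 6, d(76) = 6, d(77) = 4, d(78) = 8, d(79) = 2, d(80) = 10, d(81) = 5, d(82) = 4, d(83) = 2, d(84) = 12, d(85) = 4, d(86) = 4, d(87) = 4, d(88) = 8, d(89) = 2, d(90) = 12, d(91) = 4, d(92) = 6, d(93) = 4, d(94) = 4, d(95) = 4, d(96) = 12, d(97) = 2, d(98) = 6, d(99) = 6, d(100) = 9, d(101) = 2, d(102) = 8, d(103) = 2, d(104) = 8, d(105) = 8, d(106) = 4, d(107) = 2, d(108) = 12, d(109) = 2, d(110) = 8, d(111) = 4, d(112) = 10, d(113) = 2, d(114) = 8, d(115) = 4, d(116) = 6, d(117) = 6, d(118) = 4, d(119) = 4, d(120) = 16, d(121) = 3, d(122) = 4, d(123) = 4, d(124) = 6, d(125) = 4, d(126) = 12, d(127) = 2, d(128) = 8, d(129) = 4, d(130) = 8, d(131) = 2, d(132) = 12, d(133) = 4, d(134) = 4, d(135) = 8, d(136) = 8, d(137) = 2, d(138) = 8, d(139) = 2, d(140) = 12, d(141) = 4, d(142) = 4, d(143) = 4, d(144) = 15, d(145) = 4, d(146) = 4, d(147) = 6, d(148) = 6, d(149) = 2. Summing all 149 values: 768. (Dirichlet's divisor formula: Σ_{n ≤ x} d(n) = x ln(x) + (2γ − 1) x + O(√x). For x = 149, the asymptotic estimate is ≈ 768.60.)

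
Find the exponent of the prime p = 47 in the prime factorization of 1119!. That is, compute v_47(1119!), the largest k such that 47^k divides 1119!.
v_47(1119!) = 23

Legendre's formula: v_p(n!) = Σ_{k ≥ 1} ⌊n / p^k⌋. For p = 47, n = 1119, the terms are:
  ⌊1119/47^1⌋ = ⌊1119/47⌋ = 23
(the next term ⌊1119/47^2⌋ = 0, terminating the sum). Summing: v_47(1119!) = 23 = 23.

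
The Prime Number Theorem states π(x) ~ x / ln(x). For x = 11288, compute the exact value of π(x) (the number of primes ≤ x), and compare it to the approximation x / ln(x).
π(11288) = 1365;  x/ln(x) ≈ 1209.67;  relative error ≈ 11.38%.

Directly count primes up to 11288: π(11288) = 1365. The PNT approximation gives 11288/ln(11288) ≈ 11288/9.33150 ≈ 1209.67. Relative error (π(x) − x/ln(x)) / π(x) ≈ 11.38%; the approximation is known to undercount slightly (Li(x) is a better estimate).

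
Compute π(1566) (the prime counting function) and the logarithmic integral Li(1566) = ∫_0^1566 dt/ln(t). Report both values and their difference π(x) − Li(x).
π(1566) = 246;  Li(1566) ≈ 256.81;  π(x) − Li(x) ≈ -10.81.

Direct count of primes ≤ 1566 gives π(1566) = 246. Numerical evaluation of the logarithmic integral gives Li(1566) ≈ 256.81. The difference π(x) − Li(x) ≈ -10.81 is typically negative for small/moderate x (Li(x) overestimates), though Littlewood's theorem shows this sign changes infinitely often.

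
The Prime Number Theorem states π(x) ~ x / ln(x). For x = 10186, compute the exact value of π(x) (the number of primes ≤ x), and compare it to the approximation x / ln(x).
π(10186) = 1251;  x/ln(x) ≈ 1103.72;  relative error ≈ 11.77%.

Directly count primes up to 10186: π(10186) = 1251. The PNT approximation gives 10186/ln(10186) ≈ 10186/9.22877 ≈ 1103.72. Relative error (π(x) − x/ln(x)) / π(x) ≈ 11.77%; the approximation is known to undercount slightly (Li(x) is a better estimate).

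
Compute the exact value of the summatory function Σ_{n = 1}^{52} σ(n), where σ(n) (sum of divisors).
Σ_{n ≤ 52} σ(n) = 2250

Compute σ(n) for each 1 ≤ n ≤ 52: σ(1) = 1, σ(2) = 3, σ(3) = 4, σ(4) = 7, σ(5) = 6, σ(6) = 12, σ(7) = 8, σ(8) = 15, σ(9) = 13, σ(10) = 18, σ(11) = 12, σ(12) = 28, σ(13) = 14, σ(14) = 24, σ(15) = 24, σ(16) = 31, σ(17) = 18, σ(18) = 39, σ(19) = 20, σ(20) = 42, σ(21) = 32, σ(22) = 36, σ(23) = 24, σ(24) = 60, σ(25) = 31, σ(26) = 42, σ(27) = 40, σ(28) = 56, σ(29) = 30, σ(30) = 72, σ(31) = 32, σ(32) = 63, σ(33) = 48, σ(34) = 54, σ(35) = 48, σ(36) = 91, σ(37) = 38, σ(38) = 60, σ(39) = 56, σ(40) = 90, σ(41) = 42, σ(42) = 96, σ(43) = 44, σ(44) = 84, σ(45) = 78, σ(46) = 72, σ(47) = 48, σ(48) = 124, σ(49) = 57, σ(50) = 93, σ(51) = 72, σ(52) = 98. Summing all 52 values: 2250. (Average order: Σ_{n ≤ x} σ(n) ~ (π²/12) x². For x = 52, (π²/12)·52² ≈ 2223.95.)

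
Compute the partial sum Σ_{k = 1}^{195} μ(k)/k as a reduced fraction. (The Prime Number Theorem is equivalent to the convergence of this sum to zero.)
Σ μ(k)/k = -43277238338814707352435871087729404219364080007991120795068950289487278357/2094340804123062964635950016266159511607730554966537454865305011530672742866

Values of μ(k) for 1 ≤ k ≤ 195: μ(1) = 1, μ(2) = -1, μ(3) = -1, μ(5) = -1, μ(6) = 1, μ(7) = -1, μ(10) = 1, μ(11) = -1, μ(13) = -1, μ(14) = 1, μ(15) = 1, μ(17) = -1, μ(19) = -1, μ(21) = 1, μ(22) = 1, μ(23) = -1, μ(26) = 1, μ(29) = -1, μ(30) = -1, μ(31) = -1, μ(33) = 1, μ(34) = 1, μ(35) = 1, μ(37) = -1, μ(38) = 1, μ(39) = 1, μ(41) = -1, μ(42) = -1, μ(43) = -1, μ(46) = 1, μ(47) = -1, μ(51) = 1, μ(53) = -1, μ(55) = 1, μ(57) = 1, μ(58) = 1, μ(59) = -1, μ(61) = -1, μ(62) = 1, μ(65) = 1, μ(66) = -1, μ(67) = -1, μ(69) = 1, μ(70) = -1, μ(71) = -1, μ(73) = -1, μ(74) = 1, μ(77) = 1, μ(78) = -1, μ(79) = -1, μ(82) = 1, μ(83) = -1, μ(85) = 1, μ(86) = 1, μ(87) = 1, μ(89) = -1, μ(91) = 1, μ(93) = 1, μ(94) = 1, μ(95) = 1, μ(97) = -1, μ(101) = -1, μ(102) = -1, μ(103) = -1, μ(105) = -1, μ(106) = 1, μ(107) = -1, μ(109) = -1, μ(110) = -1, μ(111) = 1, μ(113) = -1, μ(114) = -1, μ(115) = 1, μ(118) = 1, μ(119) = 1, μ(122) = 1, μ(123) = 1, μ(127) = -1, μ(129) = 1, μ(130) = -1, μ(131) = -1, μ(133) = 1, μ(134) = 1, μ(137) = -1, μ(138) = -1, μ(139) = -1, μ(141) = 1, μ(142) = 1, μ(143) = 1, μ(145) = 1, μ(146) = 1, μ(149) = -1, μ(151) = -1, μ(154) = -1, μ(155) = 1, μ(157) = -1, μ(158) = 1, μ(159) = 1, μ(161) = 1, μ(163) = -1, μ(165) = -1, μ(166) = 1, μ(167) = -1, μ(170) = -1, μ(173) = -1, μ(174) = -1, μ(177) = 1, μ(178) = 1, μ(179) = -1, μ(181) = -1, μ(182) = -1, μ(183) = 1, μ(185) = 1, μ(186) = -1, μ(187) = 1, μ(190) = -1, μ(191) = -1, μ(193) = -1, μ(194) = 1, μ(195) = -1, with μ = 0 on non-squarefree integers. Summing μ(k)/k for k where μ(k) ≠ 0 gives -43277238338814707352435871087729404219364080007991120795068950289487278357/2094340804123062964635950016266159511607730554966537454865305011530672742866 ≈ -0.0207. (PNT ⟺ this sum → 0 as n → ∞.)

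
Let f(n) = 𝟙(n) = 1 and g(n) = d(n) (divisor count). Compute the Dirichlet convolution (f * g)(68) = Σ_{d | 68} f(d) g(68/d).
(𝟙 * d)(68) = 18

Divisors of 68: [1, 2, 4, 17, 34, 68]. For each d | 68:
  d = 1: 𝟙(1) · d(68/1) = 1 · 6 = 6
  d = 2: 𝟙(2) · d(68/2) = 1 · 4 = 4
  d = 4: 𝟙(4) · d(68/4) = 1 · 2 = 2
  d = 17: 𝟙(17) · d(68/17) = 1 · 3 = 3
  d = 34: 𝟙(34) · d(68/34) = 1 · 2 = 2
  d = 68: 𝟙(68) · d(68/68) = 1 · 1 = 1
Summing: (𝟙 * d)(68) = 6 + 4 + 2 + 3 + 2 + 1 = 18.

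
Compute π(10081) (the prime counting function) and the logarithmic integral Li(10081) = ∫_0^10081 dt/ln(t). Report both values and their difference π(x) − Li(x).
π(10081) = 1237;  Li(10081) ≈ 1254.93;  π(x) − Li(x) ≈ -17.93.

Direct count of primes ≤ 10081 gives π(10081) = 1237. Numerical evaluation of the logarithmic integral gives Li(10081) ≈ 1254.93. The difference π(x) − Li(x) ≈ -17.93 is typically negative for small/moderate x (Li(x) overestimates), though Littlewood's theorem shows this sign changes infinitely often.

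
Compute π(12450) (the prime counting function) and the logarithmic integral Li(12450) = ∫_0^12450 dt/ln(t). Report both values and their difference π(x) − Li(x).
π(12450) = 1485;  Li(12450) ≈ 1508.91;  π(x) − Li(x) ≈ -23.91.

Direct count of primes ≤ 12450 gives π(12450) = 1485. Numerical evaluation of the logarithmic integral gives Li(12450) ≈ 1508.91. The difference π(x) − Li(x) ≈ -23.91 is typically negative for small/moderate x (Li(x) overestimates), though Littlewood's theorem shows this sign changes infinitely often.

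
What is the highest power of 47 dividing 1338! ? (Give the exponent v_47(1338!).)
v_47(1338!) = 28

Legendre's formula: v_p(n!) = Σ_{k ≥ 1} ⌊n / p^k⌋. For p = 47, n = 1338, the terms are:
  ⌊1338/47^1⌋ = ⌊1338/47⌋ = 28
(the next term ⌊1338/47^2⌋ = 0, terminating the sum). Summing: v_47(1338!) = 28 = 28.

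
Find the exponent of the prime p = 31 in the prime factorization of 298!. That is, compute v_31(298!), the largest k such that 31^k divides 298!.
v_31(298!) = 9

Legendre's formula: v_p(n!) = Σ_{k ≥ 1} ⌊n / p^k⌋. For p = 31, n = 298, the terms are:
  ⌊298/31^1⌋ = ⌊298/31⌋ = 9
(the next term ⌊298/31^2⌋ = 0, terminating the sum). Summing: v_31(298!) = 9 = 9.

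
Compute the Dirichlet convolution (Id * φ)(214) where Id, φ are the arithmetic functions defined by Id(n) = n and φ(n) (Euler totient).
(Id * φ)(214) = 639

Divisors of 214: [1, 2, 107, 214]. For each d | 214:
  d = 1: Id(1) · φ(214/1) = 1 · 106 = 106
  d = 2: Id(2) · φ(214/2) = 2 · 106 = 212
  d = 107: Id(107) · φ(214/107) = 107 · 1 = 107
  d = 214: Id(214) · φ(214/214) = 214 · 1 = 214
Summing: (Id * φ)(214) = 106 + 212 + 107 + 214 = 639.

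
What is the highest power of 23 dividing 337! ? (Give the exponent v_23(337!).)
v_23(337!) = 14

Legendre's formula: v_p(n!) = Σ_{k ≥ 1} ⌊n / p^k⌋. For p = 23, n = 337, the terms are:
  ⌊337/23^1⌋ = ⌊337/23⌋ = 14
(the next term ⌊337/23^2⌋ = 0, terminating the sum). Summing: v_23(337!) = 14 = 14.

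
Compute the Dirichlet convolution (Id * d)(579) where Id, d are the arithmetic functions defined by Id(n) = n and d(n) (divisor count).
(Id * d)(579) = 975

Divisors of 579: [1, 3, 193, 579]. For each d | 579:
  d = 1: Id(1) · d(579/1) = 1 · 4 = 4
  d = 3: Id(3) · d(579/3) = 3 · 2 = 6
  d = 193: Id(193) · d(579/193) = 193 · 2 = 386
  d = 579: Id(579) · d(579/579) = 579 · 1 = 579
Summing: (Id * d)(579) = 4 + 6 + 386 + 579 = 975.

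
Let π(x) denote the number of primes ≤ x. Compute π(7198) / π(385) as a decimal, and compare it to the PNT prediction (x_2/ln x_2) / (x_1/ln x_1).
π(7198)/π(385) = 919/76 ≈ 12.0921;  PNT prediction ≈ 12.5319.

π(385) = 76 and π(7198) = 919, so π(7198)/π(385) ≈ 12.0921. The PNT-predicted ratio is (7198/ln(7198)) / (385/ln(385)) ≈ 12.5319. The two agree to within a few percent, as expected.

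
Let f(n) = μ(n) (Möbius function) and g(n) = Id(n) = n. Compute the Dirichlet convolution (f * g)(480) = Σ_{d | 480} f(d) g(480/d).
(μ * Id)(480) = 128

Divisors of 480: [1, 2, 3, 4, 5, 6, 8, 10, 12, 15, 16, 20, 24, 30, 32, 40, 48, 60, 80, 96, 120, 160, 240, 480]. For each d | 480:
  d = 1: μ(1) · Id(480/1) = 1 · 480 = 480
  d = 2: μ(2) · Id(480/2) = -1 · 240 = -240
  d = 3: μ(3) · Id(480/3) = -1 · 160 = -160
  d = 4: μ(4) · Id(480/4) = 0 · 120 = 0
  d = 5: μ(5) · Id(480/5) = -1 · 96 = -96
  d = 6: μ(6) · Id(480/6) = 1 · 80 = 80
  d = 8: μ(8) · Id(480/8) = 0 · 60 = 0
  d = 10: μ(10) · Id(480/10) = 1 · 48 = 48
  d = 12: μ(12) · Id(480/12) = 0 · 40 = 0
  d = 15: μ(15) · Id(480/15) = 1 · 32 = 32
  d = 16: μ(16) · Id(480/16) = 0 · 30 = 0
  d = 20: μ(20) · Id(480/20) = 0 · 24 = 0
  d = 24: μ(24) · Id(480/24) = 0 · 20 = 0
  d = 30: μ(30) · Id(480/30) = -1 · 16 = -16
  d = 32: μ(32) · Id(480/32) = 0 · 15 = 0
  d = 40: μ(40) · Id(480/40) = 0 · 12 = 0
  d = 48: μ(48) · Id(480/48) = 0 · 10 = 0
  d = 60: μ(60) · Id(480/60) = 0 · 8 = 0
  d = 80: μ(80) · Id(480/80) = 0 · 6 = 0
  d = 96: μ(96) · Id(480/96) = 0 · 5 = 0
  d = 120: μ(120) · Id(480/120) = 0 · 4 = 0
  d = 160: μ(160) · Id(480/160) = 0 · 3 = 0
  d = 240: μ(240) · Id(480/240) = 0 · 2 = 0
  d = 480: μ(480) · Id(480/480) = 0 · 1 = 0
Summing: (μ * Id)(480) = 480 + -240 + -160 + 0 + -96 + 80 + 0 + 48 + 0 + 32 + 0 + 0 + 0 + -16 + 0 + 0 + 0 + 0 + 0 + 0 + 0 + 0 + 0 + 0 = 128.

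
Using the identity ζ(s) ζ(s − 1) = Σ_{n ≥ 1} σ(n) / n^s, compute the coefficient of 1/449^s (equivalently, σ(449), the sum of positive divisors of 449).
σ(449) = 450

In the product (Σ m^0/m^s)(Σ k / k^s) = Σ (Σ_{d | n} d) / n^s, the coefficient of 1/n^s is σ(n) = Σ_{d | n} d. For n = 449, divisors are [1, 449]; summing: σ(449) = 450.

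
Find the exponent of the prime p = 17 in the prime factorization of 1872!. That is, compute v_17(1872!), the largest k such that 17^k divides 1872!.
v_17(1872!) = 116

Legendre's formula: v_p(n!) = Σ_{k ≥ 1} ⌊n / p^k⌋. For p = 17, n = 1872, the terms are:
  ⌊1872/17^1⌋ = ⌊1872/17⌋ = 110
  ⌊1872/17^2⌋ = ⌊1872/289⌋ = 6
(the next term ⌊1872/17^3⌋ = 0, terminating the sum). Summing: v_17(1872!) = 110 + 6 = 116.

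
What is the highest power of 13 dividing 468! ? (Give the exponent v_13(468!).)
v_13(468!) = 38

Legendre's formula: v_p(n!) = Σ_{k ≥ 1} ⌊n / p^k⌋. For p = 13, n = 468, the terms are:
  ⌊468/13^1⌋ = ⌊468/13⌋ = 36
  ⌊468/13^2⌋ = ⌊468/169⌋ = 2
(the next term ⌊468/13^3⌋ = 0, terminating the sum). Summing: v_13(468!) = 36 + 2 = 38.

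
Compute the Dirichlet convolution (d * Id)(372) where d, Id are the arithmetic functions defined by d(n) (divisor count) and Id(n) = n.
(d * Id)(372) = 1815

Divisors of 372: [1, 2, 3, 4, 6, 12, 31, 62, 93, 124, 186, 372]. For each d | 372:
  d = 1: d(1) · Id(372/1) = 1 · 372 = 372
  d = 2: d(2) · Id(372/2) = 2 · 186 = 372
  d = 3: d(3) · Id(372/3) = 2 · 124 = 248
  d = 4: d(4) · Id(372/4) = 3 · 93 = 279
  d = 6: d(6) · Id(372/6) = 4 · 62 = 248
  d = 12: d(12) · Id(372/12) = 6 · 31 = 186
  d = 31: d(31) · Id(372/31) = 2 · 12 = 24
  d = 62: d(62) · Id(372/62) = 4 · 6 = 24
  d = 93: d(93) · Id(372/93) = 4 · 4 = 16
  d = 124: d(124) · Id(372/124) = 6 · 3 = 18
  d = 186: d(186) · Id(372/186) = 8 · 2 = 16
  d = 372: d(372) · Id(372/372) = 12 · 1 = 12
Summing: (d * Id)(372) = 372 + 372 + 248 + 279 + 248 + 186 + 24 + 24 + 16 + 18 + 16 + 12 = 1815.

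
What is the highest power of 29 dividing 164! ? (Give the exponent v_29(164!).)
v_29(164!) = 5

Legendre's formula: v_p(n!) = Σ_{k ≥ 1} ⌊n / p^k⌋. For p = 29, n = 164, the terms are:
  ⌊164/29^1⌋ = ⌊164/29⌋ = 5
(the next term ⌊164/29^2⌋ = 0, terminating the sum). Summing: v_29(164!) = 5 = 5.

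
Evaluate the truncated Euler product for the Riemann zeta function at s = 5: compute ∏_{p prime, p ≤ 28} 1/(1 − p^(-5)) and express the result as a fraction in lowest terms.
∏ = 582482264223124461788463317320875/561738592476112179351889397970176

The primes p ≤ 28 are [2, 3, 5, 7, 11, 13, 17, 19, 23]. For each prime, (1 − 1/p^5)^(-1) = p^5 / (p^5 − 1). The product is (1 − 1/2^5)^(-1), (1 − 1/3^5)^(-1), (1 − 1/5^5)^(-1), (1 − 1/7^5)^(-1), (1 − 1/11^5)^(-1), (1 − 1/13^5)^(-1), (1 − 1/17^5)^(-1), (1 − 1/19^5)^(-1), (1 − 1/23^5)^(-1) = ∏ p^5 / (p^5 − 1) = 582482264223124461788463317320875/561738592476112179351889397970176.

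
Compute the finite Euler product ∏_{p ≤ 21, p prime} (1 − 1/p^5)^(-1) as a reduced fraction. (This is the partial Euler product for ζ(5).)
∏ = 995488417328655275157507375/960036697434231116505428608

The primes p ≤ 21 are [2, 3, 5, 7, 11, 13, 17, 19]. For each prime, (1 − 1/p^5)^(-1) = p^5 / (p^5 − 1). The product is (1 − 1/2^5)^(-1), (1 − 1/3^5)^(-1), (1 − 1/5^5)^(-1), (1 − 1/7^5)^(-1), (1 − 1/11^5)^(-1), (1 − 1/13^5)^(-1), (1 − 1/17^5)^(-1), (1 − 1/19^5)^(-1) = ∏ p^5 / (p^5 − 1) = 995488417328655275157507375/960036697434231116505428608.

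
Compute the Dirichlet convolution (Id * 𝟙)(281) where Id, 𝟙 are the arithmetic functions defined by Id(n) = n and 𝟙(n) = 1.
(Id * 𝟙)(281) = 282

Divisors of 281: [1, 281]. For each d | 281:
  d = 1: Id(1) · 𝟙(281/1) = 1 · 1 = 1
  d = 281: Id(281) · 𝟙(281/281) = 281 · 1 = 281
Summing: (Id * 𝟙)(281) = 1 + 281 = 282.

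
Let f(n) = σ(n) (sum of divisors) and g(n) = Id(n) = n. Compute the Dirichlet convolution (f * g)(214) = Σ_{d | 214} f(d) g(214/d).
(σ * Id)(214) = 1075

Divisors of 214: [1, 2, 107, 214]. For each d | 214:
  d = 1: σ(1) · Id(214/1) = 1 · 214 = 214
  d = 2: σ(2) · Id(214/2) = 3 · 107 = 321
  d = 107: σ(107) · Id(214/107) = 108 · 2 = 216
  d = 214: σ(214) · Id(214/214) = 324 · 1 = 324
Summing: (σ * Id)(214) = 214 + 321 + 216 + 324 = 1075.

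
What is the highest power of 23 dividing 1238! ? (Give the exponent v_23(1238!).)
v_23(1238!) = 55

Legendre's formula: v_p(n!) = Σ_{k ≥ 1} ⌊n / p^k⌋. For p = 23, n = 1238, the terms are:
  ⌊1238/23^1⌋ = ⌊1238/23⌋ = 53
  ⌊1238/23^2⌋ = ⌊1238/529⌋ = 2
(the next term ⌊1238/23^3⌋ = 0, terminating the sum). Summing: v_23(1238!) = 53 + 2 = 55.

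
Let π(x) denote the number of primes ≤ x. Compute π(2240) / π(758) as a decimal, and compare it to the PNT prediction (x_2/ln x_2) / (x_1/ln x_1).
π(2240)/π(758) = 333/134 ≈ 2.4851;  PNT prediction ≈ 2.5401.

π(758) = 134 and π(2240) = 333, so π(2240)/π(758) ≈ 2.4851. The PNT-predicted ratio is (2240/ln(2240)) / (758/ln(758)) ≈ 2.5401. The two agree to within a few percent, as expected.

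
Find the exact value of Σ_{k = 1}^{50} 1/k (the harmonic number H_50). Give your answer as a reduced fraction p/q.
H_50 = 13943237577224054960759/3099044504245996706400

Direct summation: H_50 = 1 + 1/2 + ... + 1/50. The least common denominator is lcm(1, ..., 50) = 3099044504245996706400; over this denominator the numerator is 3099044504245996706400 + 1549522252122998353200 + 1033014834748665568800 + 774761126061499176600 + 619808900849199341280 + 516507417374332784400 + 442720643463713815200 + 387380563030749588300 + 344338278249555189600 + 309904450424599670640 + 281731318567817882400 + 258253708687166392200 + 238388038788153592800 + 221360321731856907600 + 206602966949733113760 + 193690281515374794150 + 182296735543882159200 + 172169139124777594800 + 163107605486631405600 + 154952225212299835320 + 147573547821237938400 + 140865659283908941200 + 134741065401999856800 + 129126854343583196100 + 123961780169839868256 + 119194019394076796400 + 114779426083185063200 + 110680160865928453800 + 106863603594689541600 + 103301483474866556880 + 99969177556322474400 + 96845140757687397075 + 93910439522605960800 + 91148367771941079600 + 88544128692742763040 + 86084569562388797400 + 83757959574216127200 + 81553802743315702800 + 79462679596051197600 + 77476112606149917660 + 75586451323073090400 + 73786773910618969200 + 72070802424325504800 + 70432829641954470600 + 68867655649911037920 + 67370532700999928400 + 65937117111616951200 + 64563427171791598050 + 63245806209101973600 + 61980890084919934128 = 13943237577224054960759, so H_50 = 13943237577224054960759/3099044504245996706400 (already in lowest terms) ≈ 4.49921. (The PNT-adjacent estimate ln(50) + γ ≈ 4.48924 matches within O(1/n).)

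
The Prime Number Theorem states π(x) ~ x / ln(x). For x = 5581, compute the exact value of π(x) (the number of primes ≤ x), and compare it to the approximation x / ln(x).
π(5581) = 737;  x/ln(x) ≈ 646.91;  relative error ≈ 12.22%.

Directly count primes up to 5581: π(5581) = 737. The PNT approximation gives 5581/ln(5581) ≈ 5581/8.62712 ≈ 646.91. Relative error (π(x) − x/ln(x)) / π(x) ≈ 12.22%; the approximation is known to undercount slightly (Li(x) is a better estimate).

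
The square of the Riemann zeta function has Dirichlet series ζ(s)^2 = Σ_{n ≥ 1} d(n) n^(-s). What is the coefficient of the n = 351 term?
d(351) = 8

ζ(s)^2 = (Σ 1/m^s)(Σ 1/k^s). The coefficient of 1/n^s in the product is the number of ordered pairs (m, k) with mk = n, which equals d(n). For n = 351, divisors are [1, 3, 9, 13, 27, 39, 117, 351], so d(351) = 8.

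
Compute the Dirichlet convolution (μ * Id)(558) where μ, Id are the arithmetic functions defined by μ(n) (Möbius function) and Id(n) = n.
(μ * Id)(558) = 180

Divisors of 558: [1, 2, 3, 6, 9, 18, 31, 62, 93, 186, 279, 558]. For each d | 558:
  d = 1: μ(1) · Id(558/1) = 1 · 558 = 558
  d = 2: μ(2) · Id(558/2) = -1 · 279 = -279
  d = 3: μ(3) · Id(558/3) = -1 · 186 = -186
  d = 6: μ(6) · Id(558/6) = 1 · 93 = 93
  d = 9: μ(9) · Id(558/9) = 0 · 62 = 0
  d = 18: μ(18) · Id(558/18) = 0 · 31 = 0
  d = 31: μ(31) · Id(558/31) = -1 · 18 = -18
  d = 62: μ(62) · Id(558/62) = 1 · 9 = 9
  d = 93: μ(93) · Id(558/93) = 1 · 6 = 6
  d = 186: μ(186) · Id(558/186) = -1 · 3 = -3
  d = 279: μ(279) · Id(558/279) = 0 · 2 = 0
  d = 558: μ(558) · Id(558/558) = 0 · 1 = 0
Summing: (μ * Id)(558) = 558 + -279 + -186 + 93 + 0 + 0 + -18 + 9 + 6 + -3 + 0 + 0 = 180.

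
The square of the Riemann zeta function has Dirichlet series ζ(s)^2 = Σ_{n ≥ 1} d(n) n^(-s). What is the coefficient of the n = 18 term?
d(18) = 6

ζ(s)^2 = (Σ 1/m^s)(Σ 1/k^s). The coefficient of 1/n^s in the product is the number of ordered pairs (m, k) with mk = n, which equals d(n). For n = 18, divisors are [1, 2, 3, 6, 9, 18], so d(18) = 6.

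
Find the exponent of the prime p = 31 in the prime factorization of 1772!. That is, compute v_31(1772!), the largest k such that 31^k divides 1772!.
v_31(1772!) = 58

Legendre's formula: v_p(n!) = Σ_{k ≥ 1} ⌊n / p^k⌋. For p = 31, n = 1772, the terms are:
  ⌊1772/31^1⌋ = ⌊1772/31⌋ = 57
  ⌊1772/31^2⌋ = ⌊1772/961⌋ = 1
(the next term ⌊1772/31^3⌋ = 0, terminating the sum). Summing: v_31(1772!) = 57 + 1 = 58.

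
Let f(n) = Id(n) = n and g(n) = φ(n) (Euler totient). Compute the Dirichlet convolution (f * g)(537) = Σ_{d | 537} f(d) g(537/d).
(Id * φ)(537) = 1785

Divisors of 537: [1, 3, 179, 537]. For each d | 537:
  d = 1: Id(1) · φ(537/1) = 1 · 356 = 356
  d = 3: Id(3) · φ(537/3) = 3 · 178 = 534
  d = 179: Id(179) · φ(537/179) = 179 · 2 = 358
  d = 537: Id(537) · φ(537/537) = 537 · 1 = 537
Summing: (Id * φ)(537) = 356 + 534 + 358 + 537 = 1785.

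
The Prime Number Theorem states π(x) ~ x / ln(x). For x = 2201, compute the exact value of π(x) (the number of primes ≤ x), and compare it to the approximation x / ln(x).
π(2201) = 327;  x/ln(x) ≈ 285.97;  relative error ≈ 12.55%.

Directly count primes up to 2201: π(2201) = 327. The PNT approximation gives 2201/ln(2201) ≈ 2201/7.69667 ≈ 285.97. Relative error (π(x) − x/ln(x)) / π(x) ≈ 12.55%; the approximation is known to undercount slightly (Li(x) is a better estimate).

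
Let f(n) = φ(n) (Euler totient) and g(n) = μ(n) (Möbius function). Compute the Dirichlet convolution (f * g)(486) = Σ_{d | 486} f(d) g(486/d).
(φ * μ)(486) = 0

Divisors of 486: [1, 2, 3, 6, 9, 18, 27, 54, 81, 162, 243, 486]. For each d | 486:
  d = 1: φ(1) · μ(486/1) = 1 · 0 = 0
  d = 2: φ(2) · μ(486/2) = 1 · 0 = 0
  d = 3: φ(3) · μ(486/3) = 2 · 0 = 0
  d = 6: φ(6) · μ(486/6) = 2 · 0 = 0
  d = 9: φ(9) · μ(486/9) = 6 · 0 = 0
  d = 18: φ(18) · μ(486/18) = 6 · 0 = 0
  d = 27: φ(27) · μ(486/27) = 18 · 0 = 0
  d = 54: φ(54) · μ(486/54) = 18 · 0 = 0
  d = 81: φ(81) · μ(486/81) = 54 · 1 = 54
  d = 162: φ(162) · μ(486/162) = 54 · -1 = -54
  d = 243: φ(243) · μ(486/243) = 162 · -1 = -162
  d = 486: φ(486) · μ(486/486) = 162 · 1 = 162
Summing: (φ * μ)(486) = 0 + 0 + 0 + 0 + 0 + 0 + 0 + 0 + 54 + -54 + -162 + 162 = 0.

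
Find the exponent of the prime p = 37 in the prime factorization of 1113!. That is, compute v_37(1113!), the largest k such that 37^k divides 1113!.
v_37(1113!) = 30

Legendre's formula: v_p(n!) = Σ_{k ≥ 1} ⌊n / p^k⌋. For p = 37, n = 1113, the terms are:
  ⌊1113/37^1⌋ = ⌊1113/37⌋ = 30
(the next term ⌊1113/37^2⌋ = 0, terminating the sum). Summing: v_37(1113!) = 30 = 30.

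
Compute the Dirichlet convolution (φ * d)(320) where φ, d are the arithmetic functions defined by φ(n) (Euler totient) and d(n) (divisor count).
(φ * d)(320) = 762

Divisors of 320: [1, 2, 4, 5, 8, 10, 16, 20, 32, 40, 64, 80, 160, 320]. For each d | 320:
  d = 1: φ(1) · d(320/1) = 1 · 14 = 14
  d = 2: φ(2) · d(320/2) = 1 · 12 = 12
  d = 4: φ(4) · d(320/4) = 2 · 10 = 20
  d = 5: φ(5) · d(320/5) = 4 · 7 = 28
  d = 8: φ(8) · d(320/8) = 4 · 8 = 32
  d = 10: φ(10) · d(320/10) = 4 · 6 = 24
  d = 16: φ(16) · d(320/16) = 8 · 6 = 48
  d = 20: φ(20) · d(320/20) = 8 · 5 = 40
  d = 32: φ(32) · d(320/32) = 16 · 4 = 64
  d = 40: φ(40) · d(320/40) = 16 · 4 = 64
  d = 64: φ(64) · d(320/64) = 32 · 2 = 64
  d = 80: φ(80) · d(320/80) = 32 · 3 = 96
  d = 160: φ(160) · d(320/160) = 64 · 2 = 128
  d = 320: φ(320) · d(320/320) = 128 · 1 = 128
Summing: (φ * d)(320) = 14 + 12 + 20 + 28 + 32 + 24 + 48 + 40 + 64 + 64 + 64 + 96 + 128 + 128 = 762.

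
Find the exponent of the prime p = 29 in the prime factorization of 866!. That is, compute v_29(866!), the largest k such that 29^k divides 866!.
v_29(866!) = 30

Legendre's formula: v_p(n!) = Σ_{k ≥ 1} ⌊n / p^k⌋. For p = 29, n = 866, the terms are:
  ⌊866/29^1⌋ = ⌊866/29⌋ = 29
  ⌊866/29^2⌋ = ⌊866/841⌋ = 1
(the next term ⌊866/29^3⌋ = 0, terminating the sum). Summing: v_29(866!) = 29 + 1 = 30.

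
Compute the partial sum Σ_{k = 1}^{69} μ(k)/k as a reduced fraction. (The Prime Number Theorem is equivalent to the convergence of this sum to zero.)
Σ μ(k)/k = 62016792506357023374451/3929160775540133527939545

Values of μ(k) for 1 ≤ k ≤ 69: μ(1) = 1, μ(2) = -1, μ(3) = -1, μ(5) = -1, μ(6) = 1, μ(7) = -1, μ(10) = 1, μ(11) = -1, μ(13) = -1, μ(14) = 1, μ(15) = 1, μ(17) = -1, μ(19) = -1, μ(21) = 1, μ(22) = 1, μ(23) = -1, μ(26) = 1, μ(29) = -1, μ(30) = -1, μ(31) = -1, μ(33) = 1, μ(34) = 1, μ(35) = 1, μ(37) = -1, μ(38) = 1, μ(39) = 1, μ(41) = -1, μ(42) = -1, μ(43) = -1, μ(46) = 1, μ(47) = -1, μ(51) = 1, μ(53) = -1, μ(55) = 1, μ(57) = 1, μ(58) = 1, μ(59) = -1, μ(61) = -1, μ(62) = 1, μ(65) = 1, μ(66) = -1, μ(67) = -1, μ(69) = 1, with μ = 0 on non-squarefree integers. Summing μ(k)/k for k where μ(k) ≠ 0 gives 62016792506357023374451/3929160775540133527939545 ≈ 0.0158. (PNT ⟺ this sum → 0 as n → ∞.)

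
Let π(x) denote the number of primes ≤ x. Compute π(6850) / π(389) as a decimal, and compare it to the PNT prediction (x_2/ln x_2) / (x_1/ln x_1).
π(6850)/π(389) = 881/77 ≈ 11.4416;  PNT prediction ≈ 11.8902.

π(389) = 77 and π(6850) = 881, so π(6850)/π(389) ≈ 11.4416. The PNT-predicted ratio is (6850/ln(6850)) / (389/ln(389)) ≈ 11.8902. The two agree to within a few percent, as expected.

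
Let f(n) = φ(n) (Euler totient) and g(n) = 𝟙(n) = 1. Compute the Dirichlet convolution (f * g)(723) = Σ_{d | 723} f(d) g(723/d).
(φ * 𝟙)(723) = 723

Divisors of 723: [1, 3, 241, 723]. For each d | 723:
  d = 1: φ(1) · 𝟙(723/1) = 1 · 1 = 1
  d = 3: φ(3) · 𝟙(723/3) = 2 · 1 = 2
  d = 241: φ(241) · 𝟙(723/241) = 240 · 1 = 240
  d = 723: φ(723) · 𝟙(723/723) = 480 · 1 = 480
Summing: (φ * 𝟙)(723) = 1 + 2 + 240 + 480 = 723.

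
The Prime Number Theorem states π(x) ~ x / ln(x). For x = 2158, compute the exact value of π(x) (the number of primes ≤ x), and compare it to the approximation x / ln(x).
π(2158) = 325;  x/ln(x) ≈ 281.10;  relative error ≈ 13.51%.

Directly count primes up to 2158: π(2158) = 325. The PNT approximation gives 2158/ln(2158) ≈ 2158/7.67694 ≈ 281.10. Relative error (π(x) − x/ln(x)) / π(x) ≈ 13.51%; the approximation is known to undercount slightly (Li(x) is a better estimate).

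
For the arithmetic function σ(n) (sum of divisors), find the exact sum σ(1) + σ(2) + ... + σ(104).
Σ_{n ≤ 104} σ(n) = 8931

Compute σ(n) for each 1 ≤ n ≤ 104: σ(1) = 1, σ(2) = 3, σ(3) = 4, σ(4) = 7, σ(5) = 6, σ(6) = 12, σ(7) = 8, σ(8) = 15, σ(9) = 13, σ(10) = 18, σ(11) = 12, σ(12) = 28, σ(13) = 14, σ(14) = 24, σ(15) = 24, σ(16) = 31, σ(17) = 18, σ(18) = 39, σ(19) = 20, σ(20) = 42, σ(21) = 32, σ(22) = 36, σ(23) = 24, σ(24) = 60, σ(25) = 31, σ(26) = 42, σ(27) = 40, σ(28) = 56, σ(29) = 30, σ(30) = 72, σ(31) = 32, σ(32) = 63, σ(33) = 48, σ(34) = 54, σ(35) = 48, σ(36) = 91, σ(37) = 38, σ(38) = 60, σ(39) = 56, σ(40) = 90, σ(41) = 42, σ(42) = 96, σ(43) = 44, σ(44) = 84, σ(45) = 78, σ(46) = 72, σ(47) = 48, σ(48) = 124, σ(49) = 57, σ(50) = 93, σ(51) = 72, σ(52) = 98, σ(53) = 54, σ(54) = 120, σ(55) = 72, σ(56) = 120, σ(57) = 80, σ(58) = 90, σ(59) = 60, σ(60) = 168, σ(61) = 62, σ(62) = 96, σ(63) = 104, σ(64) = 127, σ(65) = 84, σ(66) = 144, σ(67) = 68, σ(68) = 126, σ(69) = 96, σ(70) = 144, σ(71) = 72, σ(72) = 195, σ(73) = 74, σ(74) = 114, σ(75) = 124, σ(76) = 140, σ(77) = 96, σ(78) = 168, σ(79) = 80, σ(80) = 186, σ(81) = 121, σ(82) = 126, σ(83) = 84, σ(84) = 224, σ(85) = 108, σ(86) = 132, σ(87) = 120, σ(88) = 180, σ(89) = 90, σ(90) = 234, σ(91) = 112, σ(92) = 168, σ(93) = 128, σ(94) = 144, σ(95) = 120, σ(96) = 252, σ(97) = 98, σ(98) = 171, σ(99) = 156, σ(100) = 217, σ(101) = 102, σ(102) = 216, σ(103) = 104, σ(104) = 210. Summing all 104 values: 8931. (Average order: Σ_{n ≤ x} σ(n) ~ (π²/12) x². For x = 104, (π²/12)·104² ≈ 8895.80.)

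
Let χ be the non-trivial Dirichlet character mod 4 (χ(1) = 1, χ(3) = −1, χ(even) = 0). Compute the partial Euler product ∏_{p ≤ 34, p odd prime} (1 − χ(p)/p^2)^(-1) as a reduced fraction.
∏ = 70163108671177093/76623095660544000

The odd primes p ≤ 34 are [3, 5, 7, 11, 13, 17, 19, 23, 29, 31]. For each, χ(p) = 1 if p ≡ 1 mod 4, χ(p) = −1 if p ≡ 3 mod 4. Taking (1 − χ(p)/p^2)^(-1) = p^2/(p^2 − χ(p)): (1 − (-1)/3^2)^(-1) · (1 − (1)/5^2)^(-1) · (1 − (-1)/7^2)^(-1) · (1 − (-1)/11^2)^(-1) · (1 − (1)/13^2)^(-1) · (1 − (1)/17^2)^(-1) · (1 − (-1)/19^2)^(-1) · (1 − (-1)/23^2)^(-1) · (1 − (1)/29^2)^(-1) · (1 − (-1)/31^2)^(-1) = 70163108671177093/76623095660544000.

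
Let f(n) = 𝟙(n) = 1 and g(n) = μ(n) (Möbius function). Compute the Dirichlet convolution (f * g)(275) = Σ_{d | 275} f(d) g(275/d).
(𝟙 * μ)(275) = 0

Divisors of 275: [1, 5, 11, 25, 55, 275]. For each d | 275:
  d = 1: 𝟙(1) · μ(275/1) = 1 · 0 = 0
  d = 5: 𝟙(5) · μ(275/5) = 1 · 1 = 1
  d = 11: 𝟙(11) · μ(275/11) = 1 · 0 = 0
  d = 25: 𝟙(25) · μ(275/25) = 1 · -1 = -1
  d = 55: 𝟙(55) · μ(275/55) = 1 · -1 = -1
  d = 275: 𝟙(275) · μ(275/275) = 1 · 1 = 1
Summing: (𝟙 * μ)(275) = 0 + 1 + 0 + -1 + -1 + 1 = 0.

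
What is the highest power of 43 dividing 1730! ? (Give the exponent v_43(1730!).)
v_43(1730!) = 40

Legendre's formula: v_p(n!) = Σ_{k ≥ 1} ⌊n / p^k⌋. For p = 43, n = 1730, the terms are:
  ⌊1730/43^1⌋ = ⌊1730/43⌋ = 40
(the next term ⌊1730/43^2⌋ = 0, terminating the sum). Summing: v_43(1730!) = 40 = 40.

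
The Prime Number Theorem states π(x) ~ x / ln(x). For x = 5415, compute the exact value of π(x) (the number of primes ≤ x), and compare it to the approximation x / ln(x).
π(5415) = 714;  x/ln(x) ≈ 629.88;  relative error ≈ 11.78%.

Directly count primes up to 5415: π(5415) = 714. The PNT approximation gives 5415/ln(5415) ≈ 5415/8.59693 ≈ 629.88. Relative error (π(x) − x/ln(x)) / π(x) ≈ 11.78%; the approximation is known to undercount slightly (Li(x) is a better estimate).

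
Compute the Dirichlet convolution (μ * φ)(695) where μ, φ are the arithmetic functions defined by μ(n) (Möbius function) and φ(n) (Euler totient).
(μ * φ)(695) = 411

Divisors of 695: [1, 5, 139, 695]. For each d | 695:
  d = 1: μ(1) · φ(695/1) = 1 · 552 = 552
  d = 5: μ(5) · φ(695/5) = -1 · 138 = -138
  d = 139: μ(139) · φ(695/139) = -1 · 4 = -4
  d = 695: μ(695) · φ(695/695) = 1 · 1 = 1
Summing: (μ * φ)(695) = 552 + -138 + -4 + 1 = 411.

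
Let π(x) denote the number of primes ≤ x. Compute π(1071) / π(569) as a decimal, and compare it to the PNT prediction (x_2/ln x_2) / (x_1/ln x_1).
π(1071)/π(569) = 180/104 ≈ 1.7308;  PNT prediction ≈ 1.7116.

π(569) = 104 and π(1071) = 180, so π(1071)/π(569) ≈ 1.7308. The PNT-predicted ratio is (1071/ln(1071)) / (569/ln(569)) ≈ 1.7116. The two agree to within a few percent, as expected.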